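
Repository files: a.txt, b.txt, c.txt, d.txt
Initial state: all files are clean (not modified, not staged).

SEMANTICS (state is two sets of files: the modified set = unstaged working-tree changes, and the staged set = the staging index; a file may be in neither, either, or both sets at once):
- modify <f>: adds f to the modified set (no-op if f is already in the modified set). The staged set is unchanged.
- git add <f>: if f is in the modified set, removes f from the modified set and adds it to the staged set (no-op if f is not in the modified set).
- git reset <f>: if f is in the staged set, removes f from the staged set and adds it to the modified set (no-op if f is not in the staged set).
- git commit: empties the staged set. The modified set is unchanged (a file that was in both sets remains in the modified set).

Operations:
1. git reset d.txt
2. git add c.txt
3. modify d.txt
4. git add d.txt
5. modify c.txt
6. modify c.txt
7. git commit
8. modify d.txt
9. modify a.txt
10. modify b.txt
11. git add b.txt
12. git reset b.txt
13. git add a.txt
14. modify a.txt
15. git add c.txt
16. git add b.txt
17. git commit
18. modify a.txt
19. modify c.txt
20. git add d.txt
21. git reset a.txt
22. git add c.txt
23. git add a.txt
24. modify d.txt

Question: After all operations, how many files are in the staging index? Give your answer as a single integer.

Answer: 3

Derivation:
After op 1 (git reset d.txt): modified={none} staged={none}
After op 2 (git add c.txt): modified={none} staged={none}
After op 3 (modify d.txt): modified={d.txt} staged={none}
After op 4 (git add d.txt): modified={none} staged={d.txt}
After op 5 (modify c.txt): modified={c.txt} staged={d.txt}
After op 6 (modify c.txt): modified={c.txt} staged={d.txt}
After op 7 (git commit): modified={c.txt} staged={none}
After op 8 (modify d.txt): modified={c.txt, d.txt} staged={none}
After op 9 (modify a.txt): modified={a.txt, c.txt, d.txt} staged={none}
After op 10 (modify b.txt): modified={a.txt, b.txt, c.txt, d.txt} staged={none}
After op 11 (git add b.txt): modified={a.txt, c.txt, d.txt} staged={b.txt}
After op 12 (git reset b.txt): modified={a.txt, b.txt, c.txt, d.txt} staged={none}
After op 13 (git add a.txt): modified={b.txt, c.txt, d.txt} staged={a.txt}
After op 14 (modify a.txt): modified={a.txt, b.txt, c.txt, d.txt} staged={a.txt}
After op 15 (git add c.txt): modified={a.txt, b.txt, d.txt} staged={a.txt, c.txt}
After op 16 (git add b.txt): modified={a.txt, d.txt} staged={a.txt, b.txt, c.txt}
After op 17 (git commit): modified={a.txt, d.txt} staged={none}
After op 18 (modify a.txt): modified={a.txt, d.txt} staged={none}
After op 19 (modify c.txt): modified={a.txt, c.txt, d.txt} staged={none}
After op 20 (git add d.txt): modified={a.txt, c.txt} staged={d.txt}
After op 21 (git reset a.txt): modified={a.txt, c.txt} staged={d.txt}
After op 22 (git add c.txt): modified={a.txt} staged={c.txt, d.txt}
After op 23 (git add a.txt): modified={none} staged={a.txt, c.txt, d.txt}
After op 24 (modify d.txt): modified={d.txt} staged={a.txt, c.txt, d.txt}
Final staged set: {a.txt, c.txt, d.txt} -> count=3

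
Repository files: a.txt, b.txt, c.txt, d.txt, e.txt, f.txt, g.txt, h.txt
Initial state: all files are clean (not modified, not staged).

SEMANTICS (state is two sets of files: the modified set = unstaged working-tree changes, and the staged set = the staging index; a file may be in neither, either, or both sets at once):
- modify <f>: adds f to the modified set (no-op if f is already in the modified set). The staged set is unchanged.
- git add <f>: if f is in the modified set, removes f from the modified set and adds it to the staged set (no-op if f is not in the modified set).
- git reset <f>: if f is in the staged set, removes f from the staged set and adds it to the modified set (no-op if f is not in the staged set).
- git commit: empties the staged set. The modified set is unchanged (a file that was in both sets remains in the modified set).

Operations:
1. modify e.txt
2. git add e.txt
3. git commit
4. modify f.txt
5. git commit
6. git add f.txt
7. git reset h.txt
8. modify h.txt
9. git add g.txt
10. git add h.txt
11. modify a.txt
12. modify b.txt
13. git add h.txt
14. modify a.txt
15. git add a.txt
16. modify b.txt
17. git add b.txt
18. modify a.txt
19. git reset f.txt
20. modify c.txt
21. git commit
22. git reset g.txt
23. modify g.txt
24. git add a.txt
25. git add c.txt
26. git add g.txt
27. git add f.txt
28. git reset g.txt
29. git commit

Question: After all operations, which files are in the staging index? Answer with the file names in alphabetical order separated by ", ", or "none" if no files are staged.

Answer: none

Derivation:
After op 1 (modify e.txt): modified={e.txt} staged={none}
After op 2 (git add e.txt): modified={none} staged={e.txt}
After op 3 (git commit): modified={none} staged={none}
After op 4 (modify f.txt): modified={f.txt} staged={none}
After op 5 (git commit): modified={f.txt} staged={none}
After op 6 (git add f.txt): modified={none} staged={f.txt}
After op 7 (git reset h.txt): modified={none} staged={f.txt}
After op 8 (modify h.txt): modified={h.txt} staged={f.txt}
After op 9 (git add g.txt): modified={h.txt} staged={f.txt}
After op 10 (git add h.txt): modified={none} staged={f.txt, h.txt}
After op 11 (modify a.txt): modified={a.txt} staged={f.txt, h.txt}
After op 12 (modify b.txt): modified={a.txt, b.txt} staged={f.txt, h.txt}
After op 13 (git add h.txt): modified={a.txt, b.txt} staged={f.txt, h.txt}
After op 14 (modify a.txt): modified={a.txt, b.txt} staged={f.txt, h.txt}
After op 15 (git add a.txt): modified={b.txt} staged={a.txt, f.txt, h.txt}
After op 16 (modify b.txt): modified={b.txt} staged={a.txt, f.txt, h.txt}
After op 17 (git add b.txt): modified={none} staged={a.txt, b.txt, f.txt, h.txt}
After op 18 (modify a.txt): modified={a.txt} staged={a.txt, b.txt, f.txt, h.txt}
After op 19 (git reset f.txt): modified={a.txt, f.txt} staged={a.txt, b.txt, h.txt}
After op 20 (modify c.txt): modified={a.txt, c.txt, f.txt} staged={a.txt, b.txt, h.txt}
After op 21 (git commit): modified={a.txt, c.txt, f.txt} staged={none}
After op 22 (git reset g.txt): modified={a.txt, c.txt, f.txt} staged={none}
After op 23 (modify g.txt): modified={a.txt, c.txt, f.txt, g.txt} staged={none}
After op 24 (git add a.txt): modified={c.txt, f.txt, g.txt} staged={a.txt}
After op 25 (git add c.txt): modified={f.txt, g.txt} staged={a.txt, c.txt}
After op 26 (git add g.txt): modified={f.txt} staged={a.txt, c.txt, g.txt}
After op 27 (git add f.txt): modified={none} staged={a.txt, c.txt, f.txt, g.txt}
After op 28 (git reset g.txt): modified={g.txt} staged={a.txt, c.txt, f.txt}
After op 29 (git commit): modified={g.txt} staged={none}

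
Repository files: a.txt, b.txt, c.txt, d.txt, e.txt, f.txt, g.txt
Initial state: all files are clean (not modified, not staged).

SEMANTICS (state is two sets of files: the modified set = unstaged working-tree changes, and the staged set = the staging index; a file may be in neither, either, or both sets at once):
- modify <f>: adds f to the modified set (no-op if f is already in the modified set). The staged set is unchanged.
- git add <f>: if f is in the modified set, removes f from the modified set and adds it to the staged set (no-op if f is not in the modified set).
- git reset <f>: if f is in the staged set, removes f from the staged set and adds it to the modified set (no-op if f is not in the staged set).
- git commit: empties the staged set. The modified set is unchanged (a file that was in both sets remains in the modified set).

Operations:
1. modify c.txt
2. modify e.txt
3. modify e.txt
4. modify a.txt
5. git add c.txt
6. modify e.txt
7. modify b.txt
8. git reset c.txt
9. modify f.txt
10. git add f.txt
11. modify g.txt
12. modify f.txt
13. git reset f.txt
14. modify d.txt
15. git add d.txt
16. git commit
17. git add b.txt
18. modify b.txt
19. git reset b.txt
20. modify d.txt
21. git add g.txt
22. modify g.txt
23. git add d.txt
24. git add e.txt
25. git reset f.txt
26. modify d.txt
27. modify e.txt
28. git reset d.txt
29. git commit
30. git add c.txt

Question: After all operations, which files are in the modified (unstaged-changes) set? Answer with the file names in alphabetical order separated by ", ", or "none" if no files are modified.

After op 1 (modify c.txt): modified={c.txt} staged={none}
After op 2 (modify e.txt): modified={c.txt, e.txt} staged={none}
After op 3 (modify e.txt): modified={c.txt, e.txt} staged={none}
After op 4 (modify a.txt): modified={a.txt, c.txt, e.txt} staged={none}
After op 5 (git add c.txt): modified={a.txt, e.txt} staged={c.txt}
After op 6 (modify e.txt): modified={a.txt, e.txt} staged={c.txt}
After op 7 (modify b.txt): modified={a.txt, b.txt, e.txt} staged={c.txt}
After op 8 (git reset c.txt): modified={a.txt, b.txt, c.txt, e.txt} staged={none}
After op 9 (modify f.txt): modified={a.txt, b.txt, c.txt, e.txt, f.txt} staged={none}
After op 10 (git add f.txt): modified={a.txt, b.txt, c.txt, e.txt} staged={f.txt}
After op 11 (modify g.txt): modified={a.txt, b.txt, c.txt, e.txt, g.txt} staged={f.txt}
After op 12 (modify f.txt): modified={a.txt, b.txt, c.txt, e.txt, f.txt, g.txt} staged={f.txt}
After op 13 (git reset f.txt): modified={a.txt, b.txt, c.txt, e.txt, f.txt, g.txt} staged={none}
After op 14 (modify d.txt): modified={a.txt, b.txt, c.txt, d.txt, e.txt, f.txt, g.txt} staged={none}
After op 15 (git add d.txt): modified={a.txt, b.txt, c.txt, e.txt, f.txt, g.txt} staged={d.txt}
After op 16 (git commit): modified={a.txt, b.txt, c.txt, e.txt, f.txt, g.txt} staged={none}
After op 17 (git add b.txt): modified={a.txt, c.txt, e.txt, f.txt, g.txt} staged={b.txt}
After op 18 (modify b.txt): modified={a.txt, b.txt, c.txt, e.txt, f.txt, g.txt} staged={b.txt}
After op 19 (git reset b.txt): modified={a.txt, b.txt, c.txt, e.txt, f.txt, g.txt} staged={none}
After op 20 (modify d.txt): modified={a.txt, b.txt, c.txt, d.txt, e.txt, f.txt, g.txt} staged={none}
After op 21 (git add g.txt): modified={a.txt, b.txt, c.txt, d.txt, e.txt, f.txt} staged={g.txt}
After op 22 (modify g.txt): modified={a.txt, b.txt, c.txt, d.txt, e.txt, f.txt, g.txt} staged={g.txt}
After op 23 (git add d.txt): modified={a.txt, b.txt, c.txt, e.txt, f.txt, g.txt} staged={d.txt, g.txt}
After op 24 (git add e.txt): modified={a.txt, b.txt, c.txt, f.txt, g.txt} staged={d.txt, e.txt, g.txt}
After op 25 (git reset f.txt): modified={a.txt, b.txt, c.txt, f.txt, g.txt} staged={d.txt, e.txt, g.txt}
After op 26 (modify d.txt): modified={a.txt, b.txt, c.txt, d.txt, f.txt, g.txt} staged={d.txt, e.txt, g.txt}
After op 27 (modify e.txt): modified={a.txt, b.txt, c.txt, d.txt, e.txt, f.txt, g.txt} staged={d.txt, e.txt, g.txt}
After op 28 (git reset d.txt): modified={a.txt, b.txt, c.txt, d.txt, e.txt, f.txt, g.txt} staged={e.txt, g.txt}
After op 29 (git commit): modified={a.txt, b.txt, c.txt, d.txt, e.txt, f.txt, g.txt} staged={none}
After op 30 (git add c.txt): modified={a.txt, b.txt, d.txt, e.txt, f.txt, g.txt} staged={c.txt}

Answer: a.txt, b.txt, d.txt, e.txt, f.txt, g.txt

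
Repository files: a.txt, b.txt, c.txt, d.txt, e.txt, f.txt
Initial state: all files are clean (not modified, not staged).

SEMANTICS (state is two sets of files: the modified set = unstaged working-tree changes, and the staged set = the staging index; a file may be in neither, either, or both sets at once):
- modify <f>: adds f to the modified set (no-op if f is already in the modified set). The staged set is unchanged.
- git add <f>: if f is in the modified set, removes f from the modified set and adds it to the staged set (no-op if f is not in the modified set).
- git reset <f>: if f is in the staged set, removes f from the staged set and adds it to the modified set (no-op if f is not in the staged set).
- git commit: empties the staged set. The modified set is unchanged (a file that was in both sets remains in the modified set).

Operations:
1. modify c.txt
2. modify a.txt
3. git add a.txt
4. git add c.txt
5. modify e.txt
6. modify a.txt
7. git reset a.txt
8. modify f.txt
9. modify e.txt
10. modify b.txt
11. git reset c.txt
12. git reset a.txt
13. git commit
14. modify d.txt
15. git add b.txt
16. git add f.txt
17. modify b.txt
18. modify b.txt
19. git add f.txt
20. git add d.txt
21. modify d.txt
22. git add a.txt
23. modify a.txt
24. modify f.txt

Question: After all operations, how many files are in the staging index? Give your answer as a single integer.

After op 1 (modify c.txt): modified={c.txt} staged={none}
After op 2 (modify a.txt): modified={a.txt, c.txt} staged={none}
After op 3 (git add a.txt): modified={c.txt} staged={a.txt}
After op 4 (git add c.txt): modified={none} staged={a.txt, c.txt}
After op 5 (modify e.txt): modified={e.txt} staged={a.txt, c.txt}
After op 6 (modify a.txt): modified={a.txt, e.txt} staged={a.txt, c.txt}
After op 7 (git reset a.txt): modified={a.txt, e.txt} staged={c.txt}
After op 8 (modify f.txt): modified={a.txt, e.txt, f.txt} staged={c.txt}
After op 9 (modify e.txt): modified={a.txt, e.txt, f.txt} staged={c.txt}
After op 10 (modify b.txt): modified={a.txt, b.txt, e.txt, f.txt} staged={c.txt}
After op 11 (git reset c.txt): modified={a.txt, b.txt, c.txt, e.txt, f.txt} staged={none}
After op 12 (git reset a.txt): modified={a.txt, b.txt, c.txt, e.txt, f.txt} staged={none}
After op 13 (git commit): modified={a.txt, b.txt, c.txt, e.txt, f.txt} staged={none}
After op 14 (modify d.txt): modified={a.txt, b.txt, c.txt, d.txt, e.txt, f.txt} staged={none}
After op 15 (git add b.txt): modified={a.txt, c.txt, d.txt, e.txt, f.txt} staged={b.txt}
After op 16 (git add f.txt): modified={a.txt, c.txt, d.txt, e.txt} staged={b.txt, f.txt}
After op 17 (modify b.txt): modified={a.txt, b.txt, c.txt, d.txt, e.txt} staged={b.txt, f.txt}
After op 18 (modify b.txt): modified={a.txt, b.txt, c.txt, d.txt, e.txt} staged={b.txt, f.txt}
After op 19 (git add f.txt): modified={a.txt, b.txt, c.txt, d.txt, e.txt} staged={b.txt, f.txt}
After op 20 (git add d.txt): modified={a.txt, b.txt, c.txt, e.txt} staged={b.txt, d.txt, f.txt}
After op 21 (modify d.txt): modified={a.txt, b.txt, c.txt, d.txt, e.txt} staged={b.txt, d.txt, f.txt}
After op 22 (git add a.txt): modified={b.txt, c.txt, d.txt, e.txt} staged={a.txt, b.txt, d.txt, f.txt}
After op 23 (modify a.txt): modified={a.txt, b.txt, c.txt, d.txt, e.txt} staged={a.txt, b.txt, d.txt, f.txt}
After op 24 (modify f.txt): modified={a.txt, b.txt, c.txt, d.txt, e.txt, f.txt} staged={a.txt, b.txt, d.txt, f.txt}
Final staged set: {a.txt, b.txt, d.txt, f.txt} -> count=4

Answer: 4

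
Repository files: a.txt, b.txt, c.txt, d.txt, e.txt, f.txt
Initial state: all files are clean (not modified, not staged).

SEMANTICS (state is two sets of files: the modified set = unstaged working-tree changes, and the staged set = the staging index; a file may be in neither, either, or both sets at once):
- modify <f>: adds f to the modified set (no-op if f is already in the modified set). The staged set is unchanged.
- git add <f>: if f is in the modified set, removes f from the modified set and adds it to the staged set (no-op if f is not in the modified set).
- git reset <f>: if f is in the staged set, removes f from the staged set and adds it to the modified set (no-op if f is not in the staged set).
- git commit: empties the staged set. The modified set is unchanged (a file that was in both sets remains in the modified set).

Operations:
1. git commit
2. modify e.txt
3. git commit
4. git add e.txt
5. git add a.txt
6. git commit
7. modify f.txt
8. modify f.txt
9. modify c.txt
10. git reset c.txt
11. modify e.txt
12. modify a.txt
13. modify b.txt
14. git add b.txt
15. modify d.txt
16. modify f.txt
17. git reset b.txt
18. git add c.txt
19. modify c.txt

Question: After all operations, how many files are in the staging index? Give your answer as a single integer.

After op 1 (git commit): modified={none} staged={none}
After op 2 (modify e.txt): modified={e.txt} staged={none}
After op 3 (git commit): modified={e.txt} staged={none}
After op 4 (git add e.txt): modified={none} staged={e.txt}
After op 5 (git add a.txt): modified={none} staged={e.txt}
After op 6 (git commit): modified={none} staged={none}
After op 7 (modify f.txt): modified={f.txt} staged={none}
After op 8 (modify f.txt): modified={f.txt} staged={none}
After op 9 (modify c.txt): modified={c.txt, f.txt} staged={none}
After op 10 (git reset c.txt): modified={c.txt, f.txt} staged={none}
After op 11 (modify e.txt): modified={c.txt, e.txt, f.txt} staged={none}
After op 12 (modify a.txt): modified={a.txt, c.txt, e.txt, f.txt} staged={none}
After op 13 (modify b.txt): modified={a.txt, b.txt, c.txt, e.txt, f.txt} staged={none}
After op 14 (git add b.txt): modified={a.txt, c.txt, e.txt, f.txt} staged={b.txt}
After op 15 (modify d.txt): modified={a.txt, c.txt, d.txt, e.txt, f.txt} staged={b.txt}
After op 16 (modify f.txt): modified={a.txt, c.txt, d.txt, e.txt, f.txt} staged={b.txt}
After op 17 (git reset b.txt): modified={a.txt, b.txt, c.txt, d.txt, e.txt, f.txt} staged={none}
After op 18 (git add c.txt): modified={a.txt, b.txt, d.txt, e.txt, f.txt} staged={c.txt}
After op 19 (modify c.txt): modified={a.txt, b.txt, c.txt, d.txt, e.txt, f.txt} staged={c.txt}
Final staged set: {c.txt} -> count=1

Answer: 1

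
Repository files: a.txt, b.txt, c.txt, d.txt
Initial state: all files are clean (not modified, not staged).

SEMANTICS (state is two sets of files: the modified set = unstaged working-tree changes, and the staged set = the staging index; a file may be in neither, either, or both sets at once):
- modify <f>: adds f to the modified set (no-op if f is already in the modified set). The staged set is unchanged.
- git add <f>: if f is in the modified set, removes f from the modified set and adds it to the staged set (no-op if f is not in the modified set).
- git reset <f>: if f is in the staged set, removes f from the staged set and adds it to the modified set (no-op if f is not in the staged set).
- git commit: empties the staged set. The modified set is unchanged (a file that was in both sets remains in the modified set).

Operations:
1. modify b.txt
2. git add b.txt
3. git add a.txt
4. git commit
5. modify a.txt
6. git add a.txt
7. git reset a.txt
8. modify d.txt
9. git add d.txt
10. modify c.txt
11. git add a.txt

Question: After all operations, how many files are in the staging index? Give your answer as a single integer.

Answer: 2

Derivation:
After op 1 (modify b.txt): modified={b.txt} staged={none}
After op 2 (git add b.txt): modified={none} staged={b.txt}
After op 3 (git add a.txt): modified={none} staged={b.txt}
After op 4 (git commit): modified={none} staged={none}
After op 5 (modify a.txt): modified={a.txt} staged={none}
After op 6 (git add a.txt): modified={none} staged={a.txt}
After op 7 (git reset a.txt): modified={a.txt} staged={none}
After op 8 (modify d.txt): modified={a.txt, d.txt} staged={none}
After op 9 (git add d.txt): modified={a.txt} staged={d.txt}
After op 10 (modify c.txt): modified={a.txt, c.txt} staged={d.txt}
After op 11 (git add a.txt): modified={c.txt} staged={a.txt, d.txt}
Final staged set: {a.txt, d.txt} -> count=2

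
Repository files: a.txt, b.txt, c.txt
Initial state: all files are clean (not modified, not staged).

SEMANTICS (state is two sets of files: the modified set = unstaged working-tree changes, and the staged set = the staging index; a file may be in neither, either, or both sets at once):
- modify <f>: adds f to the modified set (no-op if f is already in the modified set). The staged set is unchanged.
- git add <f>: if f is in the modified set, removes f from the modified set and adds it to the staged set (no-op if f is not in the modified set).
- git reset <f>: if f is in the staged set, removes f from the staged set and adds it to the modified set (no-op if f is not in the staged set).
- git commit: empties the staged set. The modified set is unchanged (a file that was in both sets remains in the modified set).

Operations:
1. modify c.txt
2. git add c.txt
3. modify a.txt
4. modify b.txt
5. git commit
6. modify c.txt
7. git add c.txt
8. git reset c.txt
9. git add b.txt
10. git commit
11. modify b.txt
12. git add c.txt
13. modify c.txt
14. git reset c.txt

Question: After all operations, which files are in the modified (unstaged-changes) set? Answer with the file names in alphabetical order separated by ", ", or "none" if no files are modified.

Answer: a.txt, b.txt, c.txt

Derivation:
After op 1 (modify c.txt): modified={c.txt} staged={none}
After op 2 (git add c.txt): modified={none} staged={c.txt}
After op 3 (modify a.txt): modified={a.txt} staged={c.txt}
After op 4 (modify b.txt): modified={a.txt, b.txt} staged={c.txt}
After op 5 (git commit): modified={a.txt, b.txt} staged={none}
After op 6 (modify c.txt): modified={a.txt, b.txt, c.txt} staged={none}
After op 7 (git add c.txt): modified={a.txt, b.txt} staged={c.txt}
After op 8 (git reset c.txt): modified={a.txt, b.txt, c.txt} staged={none}
After op 9 (git add b.txt): modified={a.txt, c.txt} staged={b.txt}
After op 10 (git commit): modified={a.txt, c.txt} staged={none}
After op 11 (modify b.txt): modified={a.txt, b.txt, c.txt} staged={none}
After op 12 (git add c.txt): modified={a.txt, b.txt} staged={c.txt}
After op 13 (modify c.txt): modified={a.txt, b.txt, c.txt} staged={c.txt}
After op 14 (git reset c.txt): modified={a.txt, b.txt, c.txt} staged={none}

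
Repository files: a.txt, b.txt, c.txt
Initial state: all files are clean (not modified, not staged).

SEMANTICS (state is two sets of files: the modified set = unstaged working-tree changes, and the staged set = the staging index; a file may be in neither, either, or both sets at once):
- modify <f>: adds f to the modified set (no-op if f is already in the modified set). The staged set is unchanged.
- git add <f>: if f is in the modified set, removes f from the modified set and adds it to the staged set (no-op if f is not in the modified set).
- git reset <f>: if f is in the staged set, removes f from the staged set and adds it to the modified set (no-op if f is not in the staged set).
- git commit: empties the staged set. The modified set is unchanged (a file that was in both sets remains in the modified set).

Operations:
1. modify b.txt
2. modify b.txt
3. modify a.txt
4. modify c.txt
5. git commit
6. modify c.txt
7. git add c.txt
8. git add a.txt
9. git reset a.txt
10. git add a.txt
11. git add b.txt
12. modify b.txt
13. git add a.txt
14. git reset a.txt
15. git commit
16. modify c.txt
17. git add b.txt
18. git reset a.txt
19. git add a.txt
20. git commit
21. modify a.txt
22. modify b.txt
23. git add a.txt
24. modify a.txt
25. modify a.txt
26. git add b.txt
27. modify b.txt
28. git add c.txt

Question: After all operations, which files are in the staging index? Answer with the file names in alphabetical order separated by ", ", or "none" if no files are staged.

Answer: a.txt, b.txt, c.txt

Derivation:
After op 1 (modify b.txt): modified={b.txt} staged={none}
After op 2 (modify b.txt): modified={b.txt} staged={none}
After op 3 (modify a.txt): modified={a.txt, b.txt} staged={none}
After op 4 (modify c.txt): modified={a.txt, b.txt, c.txt} staged={none}
After op 5 (git commit): modified={a.txt, b.txt, c.txt} staged={none}
After op 6 (modify c.txt): modified={a.txt, b.txt, c.txt} staged={none}
After op 7 (git add c.txt): modified={a.txt, b.txt} staged={c.txt}
After op 8 (git add a.txt): modified={b.txt} staged={a.txt, c.txt}
After op 9 (git reset a.txt): modified={a.txt, b.txt} staged={c.txt}
After op 10 (git add a.txt): modified={b.txt} staged={a.txt, c.txt}
After op 11 (git add b.txt): modified={none} staged={a.txt, b.txt, c.txt}
After op 12 (modify b.txt): modified={b.txt} staged={a.txt, b.txt, c.txt}
After op 13 (git add a.txt): modified={b.txt} staged={a.txt, b.txt, c.txt}
After op 14 (git reset a.txt): modified={a.txt, b.txt} staged={b.txt, c.txt}
After op 15 (git commit): modified={a.txt, b.txt} staged={none}
After op 16 (modify c.txt): modified={a.txt, b.txt, c.txt} staged={none}
After op 17 (git add b.txt): modified={a.txt, c.txt} staged={b.txt}
After op 18 (git reset a.txt): modified={a.txt, c.txt} staged={b.txt}
After op 19 (git add a.txt): modified={c.txt} staged={a.txt, b.txt}
After op 20 (git commit): modified={c.txt} staged={none}
After op 21 (modify a.txt): modified={a.txt, c.txt} staged={none}
After op 22 (modify b.txt): modified={a.txt, b.txt, c.txt} staged={none}
After op 23 (git add a.txt): modified={b.txt, c.txt} staged={a.txt}
After op 24 (modify a.txt): modified={a.txt, b.txt, c.txt} staged={a.txt}
After op 25 (modify a.txt): modified={a.txt, b.txt, c.txt} staged={a.txt}
After op 26 (git add b.txt): modified={a.txt, c.txt} staged={a.txt, b.txt}
After op 27 (modify b.txt): modified={a.txt, b.txt, c.txt} staged={a.txt, b.txt}
After op 28 (git add c.txt): modified={a.txt, b.txt} staged={a.txt, b.txt, c.txt}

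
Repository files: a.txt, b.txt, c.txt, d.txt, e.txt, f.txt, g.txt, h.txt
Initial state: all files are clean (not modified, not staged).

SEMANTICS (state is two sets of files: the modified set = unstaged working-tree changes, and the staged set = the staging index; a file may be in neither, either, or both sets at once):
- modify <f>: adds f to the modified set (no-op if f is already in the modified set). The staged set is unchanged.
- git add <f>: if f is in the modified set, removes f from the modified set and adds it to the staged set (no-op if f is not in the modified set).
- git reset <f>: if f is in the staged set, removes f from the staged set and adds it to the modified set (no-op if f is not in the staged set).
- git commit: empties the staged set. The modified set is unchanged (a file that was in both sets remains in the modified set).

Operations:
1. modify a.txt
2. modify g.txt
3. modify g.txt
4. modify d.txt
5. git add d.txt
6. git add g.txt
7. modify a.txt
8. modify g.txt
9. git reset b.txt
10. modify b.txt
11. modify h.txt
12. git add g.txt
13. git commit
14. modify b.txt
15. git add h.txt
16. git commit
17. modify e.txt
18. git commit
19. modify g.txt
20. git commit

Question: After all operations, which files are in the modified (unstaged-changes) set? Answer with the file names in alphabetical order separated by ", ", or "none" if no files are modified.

After op 1 (modify a.txt): modified={a.txt} staged={none}
After op 2 (modify g.txt): modified={a.txt, g.txt} staged={none}
After op 3 (modify g.txt): modified={a.txt, g.txt} staged={none}
After op 4 (modify d.txt): modified={a.txt, d.txt, g.txt} staged={none}
After op 5 (git add d.txt): modified={a.txt, g.txt} staged={d.txt}
After op 6 (git add g.txt): modified={a.txt} staged={d.txt, g.txt}
After op 7 (modify a.txt): modified={a.txt} staged={d.txt, g.txt}
After op 8 (modify g.txt): modified={a.txt, g.txt} staged={d.txt, g.txt}
After op 9 (git reset b.txt): modified={a.txt, g.txt} staged={d.txt, g.txt}
After op 10 (modify b.txt): modified={a.txt, b.txt, g.txt} staged={d.txt, g.txt}
After op 11 (modify h.txt): modified={a.txt, b.txt, g.txt, h.txt} staged={d.txt, g.txt}
After op 12 (git add g.txt): modified={a.txt, b.txt, h.txt} staged={d.txt, g.txt}
After op 13 (git commit): modified={a.txt, b.txt, h.txt} staged={none}
After op 14 (modify b.txt): modified={a.txt, b.txt, h.txt} staged={none}
After op 15 (git add h.txt): modified={a.txt, b.txt} staged={h.txt}
After op 16 (git commit): modified={a.txt, b.txt} staged={none}
After op 17 (modify e.txt): modified={a.txt, b.txt, e.txt} staged={none}
After op 18 (git commit): modified={a.txt, b.txt, e.txt} staged={none}
After op 19 (modify g.txt): modified={a.txt, b.txt, e.txt, g.txt} staged={none}
After op 20 (git commit): modified={a.txt, b.txt, e.txt, g.txt} staged={none}

Answer: a.txt, b.txt, e.txt, g.txt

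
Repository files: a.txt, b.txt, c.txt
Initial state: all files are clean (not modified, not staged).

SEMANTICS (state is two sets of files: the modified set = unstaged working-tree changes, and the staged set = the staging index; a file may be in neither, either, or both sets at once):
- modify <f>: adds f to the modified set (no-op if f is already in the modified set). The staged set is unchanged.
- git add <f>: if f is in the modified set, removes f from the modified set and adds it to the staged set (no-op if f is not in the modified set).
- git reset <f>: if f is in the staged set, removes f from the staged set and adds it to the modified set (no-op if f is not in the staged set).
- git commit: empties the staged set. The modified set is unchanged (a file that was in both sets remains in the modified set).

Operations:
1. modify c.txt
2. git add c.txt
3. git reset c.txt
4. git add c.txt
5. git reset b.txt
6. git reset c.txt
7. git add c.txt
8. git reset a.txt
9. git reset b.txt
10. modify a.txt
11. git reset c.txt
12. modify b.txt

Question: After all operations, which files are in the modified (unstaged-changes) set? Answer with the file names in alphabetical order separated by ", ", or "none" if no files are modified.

Answer: a.txt, b.txt, c.txt

Derivation:
After op 1 (modify c.txt): modified={c.txt} staged={none}
After op 2 (git add c.txt): modified={none} staged={c.txt}
After op 3 (git reset c.txt): modified={c.txt} staged={none}
After op 4 (git add c.txt): modified={none} staged={c.txt}
After op 5 (git reset b.txt): modified={none} staged={c.txt}
After op 6 (git reset c.txt): modified={c.txt} staged={none}
After op 7 (git add c.txt): modified={none} staged={c.txt}
After op 8 (git reset a.txt): modified={none} staged={c.txt}
After op 9 (git reset b.txt): modified={none} staged={c.txt}
After op 10 (modify a.txt): modified={a.txt} staged={c.txt}
After op 11 (git reset c.txt): modified={a.txt, c.txt} staged={none}
After op 12 (modify b.txt): modified={a.txt, b.txt, c.txt} staged={none}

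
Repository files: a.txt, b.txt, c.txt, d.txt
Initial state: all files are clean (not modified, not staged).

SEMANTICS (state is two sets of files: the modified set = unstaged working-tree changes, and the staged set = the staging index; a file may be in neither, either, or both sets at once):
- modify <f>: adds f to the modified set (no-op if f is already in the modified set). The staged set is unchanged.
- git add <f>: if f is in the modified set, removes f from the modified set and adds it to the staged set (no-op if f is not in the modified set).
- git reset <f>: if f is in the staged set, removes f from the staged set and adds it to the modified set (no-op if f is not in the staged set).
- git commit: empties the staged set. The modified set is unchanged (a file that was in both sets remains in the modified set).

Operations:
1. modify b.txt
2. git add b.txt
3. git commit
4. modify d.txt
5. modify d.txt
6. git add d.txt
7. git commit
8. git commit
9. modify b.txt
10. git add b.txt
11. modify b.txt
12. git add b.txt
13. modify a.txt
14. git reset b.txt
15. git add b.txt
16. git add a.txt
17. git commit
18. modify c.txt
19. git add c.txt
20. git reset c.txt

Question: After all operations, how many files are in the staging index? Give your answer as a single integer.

Answer: 0

Derivation:
After op 1 (modify b.txt): modified={b.txt} staged={none}
After op 2 (git add b.txt): modified={none} staged={b.txt}
After op 3 (git commit): modified={none} staged={none}
After op 4 (modify d.txt): modified={d.txt} staged={none}
After op 5 (modify d.txt): modified={d.txt} staged={none}
After op 6 (git add d.txt): modified={none} staged={d.txt}
After op 7 (git commit): modified={none} staged={none}
After op 8 (git commit): modified={none} staged={none}
After op 9 (modify b.txt): modified={b.txt} staged={none}
After op 10 (git add b.txt): modified={none} staged={b.txt}
After op 11 (modify b.txt): modified={b.txt} staged={b.txt}
After op 12 (git add b.txt): modified={none} staged={b.txt}
After op 13 (modify a.txt): modified={a.txt} staged={b.txt}
After op 14 (git reset b.txt): modified={a.txt, b.txt} staged={none}
After op 15 (git add b.txt): modified={a.txt} staged={b.txt}
After op 16 (git add a.txt): modified={none} staged={a.txt, b.txt}
After op 17 (git commit): modified={none} staged={none}
After op 18 (modify c.txt): modified={c.txt} staged={none}
After op 19 (git add c.txt): modified={none} staged={c.txt}
After op 20 (git reset c.txt): modified={c.txt} staged={none}
Final staged set: {none} -> count=0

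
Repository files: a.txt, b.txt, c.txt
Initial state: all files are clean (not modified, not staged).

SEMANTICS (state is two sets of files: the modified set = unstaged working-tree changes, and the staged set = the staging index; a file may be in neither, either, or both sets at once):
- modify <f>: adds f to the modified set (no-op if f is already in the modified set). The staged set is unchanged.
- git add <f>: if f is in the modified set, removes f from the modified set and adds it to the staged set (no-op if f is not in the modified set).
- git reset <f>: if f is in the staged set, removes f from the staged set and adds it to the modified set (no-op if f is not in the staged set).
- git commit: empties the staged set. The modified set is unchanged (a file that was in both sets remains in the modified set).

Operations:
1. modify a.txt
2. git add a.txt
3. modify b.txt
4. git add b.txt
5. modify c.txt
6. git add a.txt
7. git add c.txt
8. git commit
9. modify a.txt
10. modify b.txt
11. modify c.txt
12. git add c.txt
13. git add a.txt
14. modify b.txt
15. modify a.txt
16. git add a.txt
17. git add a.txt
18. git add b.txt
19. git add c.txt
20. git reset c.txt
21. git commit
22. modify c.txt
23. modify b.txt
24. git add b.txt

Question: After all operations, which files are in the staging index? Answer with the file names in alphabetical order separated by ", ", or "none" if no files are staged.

Answer: b.txt

Derivation:
After op 1 (modify a.txt): modified={a.txt} staged={none}
After op 2 (git add a.txt): modified={none} staged={a.txt}
After op 3 (modify b.txt): modified={b.txt} staged={a.txt}
After op 4 (git add b.txt): modified={none} staged={a.txt, b.txt}
After op 5 (modify c.txt): modified={c.txt} staged={a.txt, b.txt}
After op 6 (git add a.txt): modified={c.txt} staged={a.txt, b.txt}
After op 7 (git add c.txt): modified={none} staged={a.txt, b.txt, c.txt}
After op 8 (git commit): modified={none} staged={none}
After op 9 (modify a.txt): modified={a.txt} staged={none}
After op 10 (modify b.txt): modified={a.txt, b.txt} staged={none}
After op 11 (modify c.txt): modified={a.txt, b.txt, c.txt} staged={none}
After op 12 (git add c.txt): modified={a.txt, b.txt} staged={c.txt}
After op 13 (git add a.txt): modified={b.txt} staged={a.txt, c.txt}
After op 14 (modify b.txt): modified={b.txt} staged={a.txt, c.txt}
After op 15 (modify a.txt): modified={a.txt, b.txt} staged={a.txt, c.txt}
After op 16 (git add a.txt): modified={b.txt} staged={a.txt, c.txt}
After op 17 (git add a.txt): modified={b.txt} staged={a.txt, c.txt}
After op 18 (git add b.txt): modified={none} staged={a.txt, b.txt, c.txt}
After op 19 (git add c.txt): modified={none} staged={a.txt, b.txt, c.txt}
After op 20 (git reset c.txt): modified={c.txt} staged={a.txt, b.txt}
After op 21 (git commit): modified={c.txt} staged={none}
After op 22 (modify c.txt): modified={c.txt} staged={none}
After op 23 (modify b.txt): modified={b.txt, c.txt} staged={none}
After op 24 (git add b.txt): modified={c.txt} staged={b.txt}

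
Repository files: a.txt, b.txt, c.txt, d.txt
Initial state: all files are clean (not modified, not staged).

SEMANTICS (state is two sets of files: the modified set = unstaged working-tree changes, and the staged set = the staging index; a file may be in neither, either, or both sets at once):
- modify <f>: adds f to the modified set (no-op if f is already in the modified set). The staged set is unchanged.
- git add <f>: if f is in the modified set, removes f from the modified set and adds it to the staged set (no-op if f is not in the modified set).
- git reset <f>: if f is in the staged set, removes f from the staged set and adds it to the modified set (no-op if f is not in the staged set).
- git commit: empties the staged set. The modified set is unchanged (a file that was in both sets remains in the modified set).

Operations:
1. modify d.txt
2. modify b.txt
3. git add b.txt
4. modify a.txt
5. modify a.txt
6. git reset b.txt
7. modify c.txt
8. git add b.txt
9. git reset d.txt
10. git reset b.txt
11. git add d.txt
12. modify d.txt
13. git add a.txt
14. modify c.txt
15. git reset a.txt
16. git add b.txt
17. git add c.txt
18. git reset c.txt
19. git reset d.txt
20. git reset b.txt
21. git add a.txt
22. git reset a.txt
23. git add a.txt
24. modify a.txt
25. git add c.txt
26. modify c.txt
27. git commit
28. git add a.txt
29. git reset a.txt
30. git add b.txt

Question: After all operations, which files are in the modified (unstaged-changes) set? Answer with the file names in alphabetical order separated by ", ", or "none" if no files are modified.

After op 1 (modify d.txt): modified={d.txt} staged={none}
After op 2 (modify b.txt): modified={b.txt, d.txt} staged={none}
After op 3 (git add b.txt): modified={d.txt} staged={b.txt}
After op 4 (modify a.txt): modified={a.txt, d.txt} staged={b.txt}
After op 5 (modify a.txt): modified={a.txt, d.txt} staged={b.txt}
After op 6 (git reset b.txt): modified={a.txt, b.txt, d.txt} staged={none}
After op 7 (modify c.txt): modified={a.txt, b.txt, c.txt, d.txt} staged={none}
After op 8 (git add b.txt): modified={a.txt, c.txt, d.txt} staged={b.txt}
After op 9 (git reset d.txt): modified={a.txt, c.txt, d.txt} staged={b.txt}
After op 10 (git reset b.txt): modified={a.txt, b.txt, c.txt, d.txt} staged={none}
After op 11 (git add d.txt): modified={a.txt, b.txt, c.txt} staged={d.txt}
After op 12 (modify d.txt): modified={a.txt, b.txt, c.txt, d.txt} staged={d.txt}
After op 13 (git add a.txt): modified={b.txt, c.txt, d.txt} staged={a.txt, d.txt}
After op 14 (modify c.txt): modified={b.txt, c.txt, d.txt} staged={a.txt, d.txt}
After op 15 (git reset a.txt): modified={a.txt, b.txt, c.txt, d.txt} staged={d.txt}
After op 16 (git add b.txt): modified={a.txt, c.txt, d.txt} staged={b.txt, d.txt}
After op 17 (git add c.txt): modified={a.txt, d.txt} staged={b.txt, c.txt, d.txt}
After op 18 (git reset c.txt): modified={a.txt, c.txt, d.txt} staged={b.txt, d.txt}
After op 19 (git reset d.txt): modified={a.txt, c.txt, d.txt} staged={b.txt}
After op 20 (git reset b.txt): modified={a.txt, b.txt, c.txt, d.txt} staged={none}
After op 21 (git add a.txt): modified={b.txt, c.txt, d.txt} staged={a.txt}
After op 22 (git reset a.txt): modified={a.txt, b.txt, c.txt, d.txt} staged={none}
After op 23 (git add a.txt): modified={b.txt, c.txt, d.txt} staged={a.txt}
After op 24 (modify a.txt): modified={a.txt, b.txt, c.txt, d.txt} staged={a.txt}
After op 25 (git add c.txt): modified={a.txt, b.txt, d.txt} staged={a.txt, c.txt}
After op 26 (modify c.txt): modified={a.txt, b.txt, c.txt, d.txt} staged={a.txt, c.txt}
After op 27 (git commit): modified={a.txt, b.txt, c.txt, d.txt} staged={none}
After op 28 (git add a.txt): modified={b.txt, c.txt, d.txt} staged={a.txt}
After op 29 (git reset a.txt): modified={a.txt, b.txt, c.txt, d.txt} staged={none}
After op 30 (git add b.txt): modified={a.txt, c.txt, d.txt} staged={b.txt}

Answer: a.txt, c.txt, d.txt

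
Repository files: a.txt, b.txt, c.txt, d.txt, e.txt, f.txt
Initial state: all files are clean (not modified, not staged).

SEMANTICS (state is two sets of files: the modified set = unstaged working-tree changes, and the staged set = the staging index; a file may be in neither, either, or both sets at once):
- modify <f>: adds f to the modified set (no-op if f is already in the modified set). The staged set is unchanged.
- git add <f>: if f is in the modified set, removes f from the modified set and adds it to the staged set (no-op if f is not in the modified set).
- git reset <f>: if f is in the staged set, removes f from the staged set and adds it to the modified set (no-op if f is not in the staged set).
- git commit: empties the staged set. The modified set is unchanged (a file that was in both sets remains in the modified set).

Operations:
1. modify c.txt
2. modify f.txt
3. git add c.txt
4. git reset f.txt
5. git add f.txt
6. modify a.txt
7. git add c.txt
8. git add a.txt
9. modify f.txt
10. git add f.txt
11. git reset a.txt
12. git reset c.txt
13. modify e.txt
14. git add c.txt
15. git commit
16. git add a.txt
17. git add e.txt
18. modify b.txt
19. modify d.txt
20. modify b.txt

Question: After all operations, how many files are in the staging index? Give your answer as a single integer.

After op 1 (modify c.txt): modified={c.txt} staged={none}
After op 2 (modify f.txt): modified={c.txt, f.txt} staged={none}
After op 3 (git add c.txt): modified={f.txt} staged={c.txt}
After op 4 (git reset f.txt): modified={f.txt} staged={c.txt}
After op 5 (git add f.txt): modified={none} staged={c.txt, f.txt}
After op 6 (modify a.txt): modified={a.txt} staged={c.txt, f.txt}
After op 7 (git add c.txt): modified={a.txt} staged={c.txt, f.txt}
After op 8 (git add a.txt): modified={none} staged={a.txt, c.txt, f.txt}
After op 9 (modify f.txt): modified={f.txt} staged={a.txt, c.txt, f.txt}
After op 10 (git add f.txt): modified={none} staged={a.txt, c.txt, f.txt}
After op 11 (git reset a.txt): modified={a.txt} staged={c.txt, f.txt}
After op 12 (git reset c.txt): modified={a.txt, c.txt} staged={f.txt}
After op 13 (modify e.txt): modified={a.txt, c.txt, e.txt} staged={f.txt}
After op 14 (git add c.txt): modified={a.txt, e.txt} staged={c.txt, f.txt}
After op 15 (git commit): modified={a.txt, e.txt} staged={none}
After op 16 (git add a.txt): modified={e.txt} staged={a.txt}
After op 17 (git add e.txt): modified={none} staged={a.txt, e.txt}
After op 18 (modify b.txt): modified={b.txt} staged={a.txt, e.txt}
After op 19 (modify d.txt): modified={b.txt, d.txt} staged={a.txt, e.txt}
After op 20 (modify b.txt): modified={b.txt, d.txt} staged={a.txt, e.txt}
Final staged set: {a.txt, e.txt} -> count=2

Answer: 2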